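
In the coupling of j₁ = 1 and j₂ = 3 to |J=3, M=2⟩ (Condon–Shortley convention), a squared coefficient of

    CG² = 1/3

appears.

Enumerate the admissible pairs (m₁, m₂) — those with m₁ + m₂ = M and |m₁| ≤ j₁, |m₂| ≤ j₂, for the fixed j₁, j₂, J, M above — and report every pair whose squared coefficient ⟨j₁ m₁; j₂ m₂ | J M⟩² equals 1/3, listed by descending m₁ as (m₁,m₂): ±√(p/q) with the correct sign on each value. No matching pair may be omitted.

Admissible pairs with m₁+m₂ = M = 2: (-1,3), (0,2), (1,1)
  (m₁,m₂)=(1,1): CG² = 5/12, CG = +√(5/12)
  (m₁,m₂)=(0,2): CG² = 1/3, CG = −√(1/3)   ← matches the target
  (m₁,m₂)=(-1,3): CG² = 1/4, CG = −√(1/4)
Pairs with CG² = 1/3: (0,2): −√(1/3)

(0,2): −√(1/3)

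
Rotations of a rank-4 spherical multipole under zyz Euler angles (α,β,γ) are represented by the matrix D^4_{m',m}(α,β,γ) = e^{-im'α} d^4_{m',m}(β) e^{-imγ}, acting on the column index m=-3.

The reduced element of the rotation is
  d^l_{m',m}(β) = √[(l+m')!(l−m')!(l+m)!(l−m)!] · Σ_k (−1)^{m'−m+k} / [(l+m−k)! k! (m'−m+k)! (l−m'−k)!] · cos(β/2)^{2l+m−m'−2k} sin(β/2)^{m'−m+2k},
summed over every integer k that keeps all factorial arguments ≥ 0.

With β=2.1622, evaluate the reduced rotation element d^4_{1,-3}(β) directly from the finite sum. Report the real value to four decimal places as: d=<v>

d^4_{1,-3}(β=2.1622) via the finite sum:
Half-angle: c=0.470358, s=0.882476. N=√(120·6·1·5040)=1904.940944
Admissible k: 0..1 (factorial args all ≥0)
  k=0: (−1)^4·1904.9409/(144)·0.4704^4·0.8825^4 = +0.392685
  k=1: (−1)^5·1904.9409/(240)·0.4704^2·0.8825^6 = -0.829361
d^4_{1,-3}(2.1622) = +0.392685 -0.829361 = -0.436677

d=-0.4367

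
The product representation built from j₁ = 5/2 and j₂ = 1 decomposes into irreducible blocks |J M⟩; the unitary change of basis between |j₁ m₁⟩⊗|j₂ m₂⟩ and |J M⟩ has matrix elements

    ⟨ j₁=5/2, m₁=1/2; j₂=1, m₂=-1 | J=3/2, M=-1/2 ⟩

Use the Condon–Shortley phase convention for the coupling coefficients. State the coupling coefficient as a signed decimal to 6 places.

√[4·2!3!0!/6! · 3!2!0!2!1!2!] = √(16/5)
  +(−1)^0/∏(0,2,2,0,1,0)! = 1/4  (running 1/4)
⟨..|..⟩ = √(16/5)·(1/4) = +0.447214

+√(1/5) ≈ +0.447214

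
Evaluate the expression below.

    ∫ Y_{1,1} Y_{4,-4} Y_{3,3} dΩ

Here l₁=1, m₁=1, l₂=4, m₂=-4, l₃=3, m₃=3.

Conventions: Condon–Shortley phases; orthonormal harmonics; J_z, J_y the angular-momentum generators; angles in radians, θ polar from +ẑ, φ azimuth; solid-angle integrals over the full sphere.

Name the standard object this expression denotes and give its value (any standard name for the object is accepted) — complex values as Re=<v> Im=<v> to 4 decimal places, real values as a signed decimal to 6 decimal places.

Gaunt coefficient, +0.325735

This is a Gaunt coefficient — the integral of a triple product of spherical harmonics over the sphere.
Checks pass: Σm=0; 8 even; l₃=3∈[3,5].
(2·1+1)(2·4+1)(2·3+1) = 189
Δ: 2! 0! 6! / 9! → 1/252
sum: t=1:−1/36 = -1/36
3j²(1 4 3; 0 0 0) = Δ·Π!·Σ² = 4/63  (sign +1)
sum: t=0:+1/1440 = 1/1440
3j²(1 4 3; 1 -4 3) = Δ·Π!·Σ² = 1/9  (sign +1)
combine: 4πI² = 189·4/63·1/9 = 4/3
take √, sign +1: I = 0.32573501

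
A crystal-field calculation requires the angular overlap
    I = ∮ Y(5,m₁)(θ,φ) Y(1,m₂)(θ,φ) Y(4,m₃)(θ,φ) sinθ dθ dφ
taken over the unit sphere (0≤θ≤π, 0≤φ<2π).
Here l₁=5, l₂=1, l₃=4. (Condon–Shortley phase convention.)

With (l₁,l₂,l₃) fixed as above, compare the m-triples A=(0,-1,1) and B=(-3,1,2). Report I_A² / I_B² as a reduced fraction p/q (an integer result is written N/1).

5/14

l's match ⇒ only the (l;m) 3-j factors differ between A and B.
A: triangle coeff Δ(5,1,4) = 1/495; Σ_t [0,0]: t=0:+1/1440 = 1/1440; (3j)²=2/99 [(5 1 4; 0 -1 1)], sign=-1
B: triangle coeff Δ(5,1,4) = 1/495; Σ_t [2,2]: t=2:+1/2880 = 1/2880; (3j)²=28/495 [(5 1 4; -3 1 2)], sign=+1
I_A²/I_B² = (2/99)/(28/495) = 5/14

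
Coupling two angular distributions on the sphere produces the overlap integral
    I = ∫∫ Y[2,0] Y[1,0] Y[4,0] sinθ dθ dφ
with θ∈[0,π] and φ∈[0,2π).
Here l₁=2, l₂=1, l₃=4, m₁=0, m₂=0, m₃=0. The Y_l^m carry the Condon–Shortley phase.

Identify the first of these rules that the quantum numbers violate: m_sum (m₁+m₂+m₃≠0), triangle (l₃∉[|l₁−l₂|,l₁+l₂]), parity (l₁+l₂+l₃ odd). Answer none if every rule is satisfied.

m₁+m₂+m₃ = 0 + 0 + 0 = 0  ✓
triangle: need |l₁−l₂| ≤ l₃ ≤ l₁+l₂ = [1,3]; l₃=4 is outside  ✗
parity: l₁+l₂+l₃ = 7 is odd

triangle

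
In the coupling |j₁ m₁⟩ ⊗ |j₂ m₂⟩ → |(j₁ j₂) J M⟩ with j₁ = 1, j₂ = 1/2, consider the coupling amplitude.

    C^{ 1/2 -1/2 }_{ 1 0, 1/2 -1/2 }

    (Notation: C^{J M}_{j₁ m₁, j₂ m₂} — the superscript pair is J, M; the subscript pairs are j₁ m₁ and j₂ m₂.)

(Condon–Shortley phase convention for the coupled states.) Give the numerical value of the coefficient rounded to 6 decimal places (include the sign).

+√(1/3) ≈ +0.577350

triangle: 1!*1!*0!/3! = 1/6
(j±m)!: 1!*1!*0!*1!*0!*1! = 1
prefactor² = (2J+1)*Δ*N² = 1/3
  k=0: +1/(0!*1!*1!*0!*0!*0!) = 1
Σ = 1  ⇒  CG² = 1/3*1² = 1/3
CG = +√(1/3) = +0.577350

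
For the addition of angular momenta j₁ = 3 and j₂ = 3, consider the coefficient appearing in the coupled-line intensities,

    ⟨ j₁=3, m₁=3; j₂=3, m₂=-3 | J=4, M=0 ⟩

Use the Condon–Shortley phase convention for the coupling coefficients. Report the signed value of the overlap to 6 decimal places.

√[9·2!4!4!/11! · 6!0!0!6!4!4!] = √(5971968/77)
  +(−1)^0/∏(0,2,0,0,4,4)! = 1/1152  (running 1/1152)
⟨..|..⟩ = √(5971968/77)·(1/1152) = +0.241747

+0.241747  (= +√(9/154))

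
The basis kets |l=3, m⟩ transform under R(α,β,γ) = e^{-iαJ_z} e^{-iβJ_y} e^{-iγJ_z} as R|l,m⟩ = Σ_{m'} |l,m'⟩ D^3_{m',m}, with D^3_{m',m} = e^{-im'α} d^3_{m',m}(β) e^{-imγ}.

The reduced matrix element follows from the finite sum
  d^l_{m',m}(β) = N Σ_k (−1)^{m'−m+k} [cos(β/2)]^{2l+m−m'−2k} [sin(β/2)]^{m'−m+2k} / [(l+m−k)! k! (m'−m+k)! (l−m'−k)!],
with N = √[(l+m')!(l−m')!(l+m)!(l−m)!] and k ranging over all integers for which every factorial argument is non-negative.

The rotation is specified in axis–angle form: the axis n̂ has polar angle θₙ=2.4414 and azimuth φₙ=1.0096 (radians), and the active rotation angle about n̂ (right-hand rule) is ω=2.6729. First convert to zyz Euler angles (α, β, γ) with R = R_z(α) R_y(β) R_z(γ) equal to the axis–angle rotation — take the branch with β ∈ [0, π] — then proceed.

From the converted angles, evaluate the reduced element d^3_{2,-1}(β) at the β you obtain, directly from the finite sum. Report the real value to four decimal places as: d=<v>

Axis–angle → zyz. n̂ = (sinθₙcosφₙ, sinθₙsinφₙ, cosθₙ) = (+0.342931, +0.545532, -0.764718), ω = 2.6729.
R = I cosω + sinω [n̂]ₓ + (1−cosω) n̂n̂ᵀ gives
  R = [-0.669639, +0.699423, -0.249782; +0.008546, -0.329044, -0.944276; -0.742638, -0.634458, +0.214363]
β = atan2(√(R₁₃²+R₂₃²), R₃₃) = 1.354756; α = atan2(R₂₃, R₁₃) mod 2π = 4.453790; γ = atan2(R₃₂, −R₃₁) mod 2π = 5.576182
d^3_{2,-1}(β=1.3548) via the finite sum:
With c≡cos(β/2)=0.779219 and s≡sin(β/2)=0.626752, N=[120·1·2·24]^{1/2}=75.894664
k: max(0,(-1)−(2))=0 … min(3+(-1),3−(2))=1
  k=0: (−1)^3·75.8947/(12)·0.7792^3·0.6268^3 = -0.736708
  k=1: (−1)^4·75.8947/(24)·0.7792^1·0.6268^5 = +0.238308
d^3_{2,-1}(1.3548) = -0.736708 +0.238308 = -0.498400

d=-0.4984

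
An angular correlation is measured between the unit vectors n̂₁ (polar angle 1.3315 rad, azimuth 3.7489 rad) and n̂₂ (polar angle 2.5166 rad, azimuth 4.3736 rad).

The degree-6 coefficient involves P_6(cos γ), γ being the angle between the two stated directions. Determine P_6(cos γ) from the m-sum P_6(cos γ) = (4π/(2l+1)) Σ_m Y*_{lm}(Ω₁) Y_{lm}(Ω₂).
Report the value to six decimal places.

0.064439

Term-by-term m-sum for l=6 (normalisation 4π/13 = 0.966644):
  term(m=-6) = -0.00647 + 0.00449j   from Y*(Ω₁)=-0.35600 - 0.19552j, Y(Ω₂)=0.00864 - 0.01735j
  term(m=-5) = 0.03194 + 0.00058j   from Y*(Ω₁)=0.34137 - 0.03600j, Y(Ω₂)=0.09235 + 0.01143j
  term(m=-4) = 0.02533 + 0.01897j   from Y*(Ω₁)=0.09189 - 0.07936j, Y(Ω₂)=0.05578 + 0.25463j
  term(m=-3) = -0.04512 - 0.14419j   from Y*(Ω₁)=-0.08380 + 0.32664j, Y(Ω₂)=-0.38091 + 0.23587j
  term(m=-2) = 0.00346 - 0.01038j   from Y*(Ω₁)=0.00996 + 0.02678j, Y(Ω₂)=-0.29842 - 0.24012j
  term(m=-1) = 0.02348 - 0.01693j   from Y*(Ω₁)=-0.26633 - 0.18508j, Y(Ω₂)=-0.02967 + 0.08419j
  term(m=+0) = 0.00143 + 0.00000j   from Y*(Ω₁)=-0.00346 + 0.00000j, Y(Ω₂)=-0.41198 + 0.00000j
  term(m=+1) = 0.02348 + 0.01693j   from Y*(Ω₁)=0.26633 - 0.18508j, Y(Ω₂)=0.02967 + 0.08419j
  term(m=+2) = 0.00346 + 0.01038j   from Y*(Ω₁)=0.00996 - 0.02678j, Y(Ω₂)=-0.29842 + 0.24012j
  term(m=+3) = -0.04512 + 0.14419j   from Y*(Ω₁)=0.08380 + 0.32664j, Y(Ω₂)=0.38091 + 0.23587j
  term(m=+4) = 0.02533 - 0.01897j   from Y*(Ω₁)=0.09189 + 0.07936j, Y(Ω₂)=0.05578 - 0.25463j
  term(m=+5) = 0.03194 - 0.00058j   from Y*(Ω₁)=-0.34137 - 0.03600j, Y(Ω₂)=-0.09235 + 0.01143j
  term(m=+6) = -0.00647 - 0.00449j   from Y*(Ω₁)=-0.35600 + 0.19552j, Y(Ω₂)=0.00864 + 0.01735j
Accumulated sum 0.06666 + 0.00000j; after 4π/(2l+1) scaling, 0.06444 + 0.00000j ⇒ P_6 = 0.064439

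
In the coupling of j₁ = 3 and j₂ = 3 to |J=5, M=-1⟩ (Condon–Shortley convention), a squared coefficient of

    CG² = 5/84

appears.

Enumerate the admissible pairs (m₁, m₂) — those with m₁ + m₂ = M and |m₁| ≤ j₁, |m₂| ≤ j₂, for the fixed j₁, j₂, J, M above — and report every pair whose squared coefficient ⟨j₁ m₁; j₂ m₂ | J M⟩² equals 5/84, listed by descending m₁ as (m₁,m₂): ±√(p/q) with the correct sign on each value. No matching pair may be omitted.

(2,-3): +√(5/84); (-3,2): −√(5/84)

Admissible pairs with m₁+m₂ = M = -1: (-3,2), (-2,1), (-1,0), (0,-1), (1,-2), (2,-3)
  (m₁,m₂)=(2,-3): CG² = 5/84, CG = +√(5/84)   ← matches the target
  (m₁,m₂)=(1,-2): CG² = 9/28, CG = +√(9/28)
  (m₁,m₂)=(0,-1): CG² = 5/42, CG = +√(5/42)
  (m₁,m₂)=(-1,0): CG² = 5/42, CG = −√(5/42)
  (m₁,m₂)=(-2,1): CG² = 9/28, CG = −√(9/28)
  (m₁,m₂)=(-3,2): CG² = 5/84, CG = −√(5/84)   ← matches the target
Pairs with CG² = 5/84: (2,-3): +√(5/84); (-3,2): −√(5/84)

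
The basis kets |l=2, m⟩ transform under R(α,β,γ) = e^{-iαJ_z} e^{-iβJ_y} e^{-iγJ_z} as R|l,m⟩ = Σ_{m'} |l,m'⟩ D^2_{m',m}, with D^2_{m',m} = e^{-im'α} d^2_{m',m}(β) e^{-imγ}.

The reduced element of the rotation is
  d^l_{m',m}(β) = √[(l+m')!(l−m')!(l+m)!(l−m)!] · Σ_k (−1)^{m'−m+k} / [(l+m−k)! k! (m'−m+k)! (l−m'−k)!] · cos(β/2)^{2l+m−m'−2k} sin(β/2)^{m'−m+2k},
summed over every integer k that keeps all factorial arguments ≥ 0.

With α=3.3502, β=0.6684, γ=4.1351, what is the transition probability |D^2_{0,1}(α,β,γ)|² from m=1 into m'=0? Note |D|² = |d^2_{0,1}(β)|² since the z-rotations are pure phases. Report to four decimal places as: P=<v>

Split into d^2_{0,1}(β=0.6684) × two z-phases.
c=cos(0.668400/2)=0.944673, s=sin(0.668400/2)=0.328014; N=√[2·2·6·1]=4.898979
The bounds max(0,m−m')=1 and min(l+m,l−m')=2 give 2 terms
  k=1: (−1)^0·4.8990/(2)·0.9447^3·0.3280^1 = +0.677348
  k=2: (−1)^1·4.8990/(2)·0.9447^1·0.3280^3 = -0.081664
d^2_{0,1}(0.6684) = +0.677348 -0.081664 = +0.595684
|D^2_{0,1}|² = |d^2_{0,1}(β)|² = (+0.595684)² = 0.354839 (the z-rotation phases have unit modulus)

P=0.3548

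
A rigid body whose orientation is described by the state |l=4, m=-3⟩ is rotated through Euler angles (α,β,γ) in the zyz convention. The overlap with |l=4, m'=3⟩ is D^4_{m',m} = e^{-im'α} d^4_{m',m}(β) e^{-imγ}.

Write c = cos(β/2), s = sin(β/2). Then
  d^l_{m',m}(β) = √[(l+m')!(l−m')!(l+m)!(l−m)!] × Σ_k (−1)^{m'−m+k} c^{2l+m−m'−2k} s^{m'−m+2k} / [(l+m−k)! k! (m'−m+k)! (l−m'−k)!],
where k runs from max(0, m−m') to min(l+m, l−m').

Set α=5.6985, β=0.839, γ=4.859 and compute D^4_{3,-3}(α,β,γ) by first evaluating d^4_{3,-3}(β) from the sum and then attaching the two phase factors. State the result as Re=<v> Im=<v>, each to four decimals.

D^4_{3,-3}(5.6985,0.8390,4.8590) = e^{-i·3·5.6985}·d^4_{3,-3}(0.8390)·e^{-i·-3·4.8590}. Compute d first:
Half-angle: c=0.913293, s=0.407304. N=√(5040·1·1·5040)=5040.000000
k∈{0,1} keeps every argument non-negative
  k=0: (−1)^6·5040.0000/(720)·0.9133^2·0.4073^6 = +0.026658
  k=1: (−1)^7·5040.0000/(5040)·0.9133^0·0.4073^8 = -0.000757
d^4_{3,-3}(0.8390) = +0.026658 -0.000757 = +0.025901
Phases: e^{-i·(3)·5.6985}=-0.182236+0.983255i, e^{-i·(-3)·4.8590}=-0.425788+0.904823i ⇒ D=-0.021033-0.015114i

Re=-0.0210 Im=-0.0151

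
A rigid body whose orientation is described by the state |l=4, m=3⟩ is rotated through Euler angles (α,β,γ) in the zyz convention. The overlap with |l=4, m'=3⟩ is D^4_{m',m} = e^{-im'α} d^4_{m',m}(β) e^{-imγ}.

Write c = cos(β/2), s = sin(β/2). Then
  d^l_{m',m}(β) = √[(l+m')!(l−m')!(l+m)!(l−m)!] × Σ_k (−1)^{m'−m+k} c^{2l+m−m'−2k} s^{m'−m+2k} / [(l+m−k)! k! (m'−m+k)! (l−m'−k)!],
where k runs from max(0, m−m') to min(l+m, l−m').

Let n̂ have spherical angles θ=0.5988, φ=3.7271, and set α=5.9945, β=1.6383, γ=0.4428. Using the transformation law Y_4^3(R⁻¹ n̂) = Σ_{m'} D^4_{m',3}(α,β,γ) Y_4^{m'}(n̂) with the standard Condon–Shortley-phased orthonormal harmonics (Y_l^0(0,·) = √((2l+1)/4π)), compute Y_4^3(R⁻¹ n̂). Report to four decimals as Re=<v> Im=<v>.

Need the full column D^4_{m',3} for m'=−4..4 at α=5.9945, β=1.6383, γ=0.4428.
cos(β/2)=0.682842, sin(β/2)=0.730566
d^4_{-4,3}: single k=7 term ⇒ +0.214526;  D = -0.169678-0.131267i
d^4_{-3,3}: k∈[6..7] ⇒ +0.496243 -0.081147 = +0.415096;  D = -0.242420-0.336953i
d^4_{-2,3}: k∈[5..6] ⇒ +0.743778 -0.283791 = +0.459986;  D = -0.151218-0.434420i
d^4_{-1,3}: k∈[4..5] ⇒ +0.819291 -0.562687 = +0.256604;  D = -0.011874-0.256329i
d^4_{0,3}: k∈[3..4] ⇒ +0.684927 -0.784010 = -0.099083;  D = -0.023783+0.096187i
d^4_{1,3}: k∈[2..3] ⇒ +0.429449 -0.819291 = -0.389842;  D = -0.197442+0.336145i
d^4_{2,3}: k∈[1..2] ⇒ +0.189220 -0.649779 = -0.460559;  D = -0.336663+0.314282i
d^4_{3,3}: k∈[0..1] ⇒ +0.047268 -0.378739 = -0.331471;  D = -0.296670+0.147852i
d^4_{4,3}: single k=0 term ⇒ -0.143037;  D = -0.140885+0.024715i
Y_4^{m'}(θ=0.5988,φ=3.7271) and Σ D·Y over m':
  (-0.1697-0.1313i)·(-0.0311-0.0320i)  (-0.2424-0.3370i)·(+0.0342+0.1820i)  (-0.1512-0.4344i)·(+0.1562-0.3697i)  (-0.0119-0.2563i)·(-0.3260+0.2162i)  (-0.0238+0.0962i)·(-0.1243+0.0000i)  (-0.1974+0.3361i)·(+0.3260+0.2162i)  (-0.3367+0.3143i)·(+0.1562+0.3697i)  (-0.2967+0.1479i)·(-0.0342+0.1820i)  (-0.1409+0.0247i)·(-0.0311+0.0320i)
Y_4^3(R⁻¹ n̂) = -0.386845-0.061788i

Re=-0.3868 Im=-0.0618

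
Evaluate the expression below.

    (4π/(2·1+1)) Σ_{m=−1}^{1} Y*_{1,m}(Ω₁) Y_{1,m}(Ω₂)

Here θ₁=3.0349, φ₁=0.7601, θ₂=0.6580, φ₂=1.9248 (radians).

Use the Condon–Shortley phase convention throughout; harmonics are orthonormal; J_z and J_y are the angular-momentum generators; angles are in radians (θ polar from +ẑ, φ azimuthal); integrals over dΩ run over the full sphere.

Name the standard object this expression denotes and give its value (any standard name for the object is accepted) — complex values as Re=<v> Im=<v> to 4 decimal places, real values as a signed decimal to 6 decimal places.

This sum is the spherical-harmonic addition theorem: it equals the Legendre polynomial P_l(cos γ) of the angle γ between the two directions.
Addition theorem: P_1(cos γ) = (4π/3) Σ_m Y*_{lm}(Ω₁) Y_{lm}(Ω₂), m = −1…1:
  m=-1: Y*=+0.026665+0.025349i  Y=-0.073242-0.198181i  product +0.003071-0.007141i
  m=+0: Y*=-0.485824-0.000000i  Y=+0.386591+0.000000i  product -0.187815-0.000000i
  m=+1: Y*=-0.026665+0.025349i  Y=+0.073242-0.198181i  product +0.003071+0.007141i
Total Σ_m = -0.181674+0.000000i. Multiply by 4.188790: -0.760993+0.000000i. P_1(cos γ) = -0.760993

Legendre polynomial (addition theorem), -0.760993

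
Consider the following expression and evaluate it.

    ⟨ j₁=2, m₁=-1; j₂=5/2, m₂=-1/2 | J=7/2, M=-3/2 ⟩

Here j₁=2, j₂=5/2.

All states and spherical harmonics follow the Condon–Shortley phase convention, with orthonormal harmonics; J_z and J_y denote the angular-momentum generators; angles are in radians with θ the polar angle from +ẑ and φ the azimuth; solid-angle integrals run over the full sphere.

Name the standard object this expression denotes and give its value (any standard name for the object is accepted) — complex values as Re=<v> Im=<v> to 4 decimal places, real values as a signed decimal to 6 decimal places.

This is a Clebsch–Gordan (vector-coupling) coefficient.
j₁+j₂−J=1  J+j₁−j₂=3  J−j₁+j₂=4  j₁+j₂+J+1=9
(j₁±m₁, j₂±m₂, J±M) = (1,3,2,3,2,5)
P² = 384/7
sum k=0..1:
  [0] +1/24 = 1/24
  [1] −1/12 = -1/12
S = -1/24
C² = P²·S² = 2/21 ; C = -0.308607

Clebsch–Gordan coefficient, −√(2/21) ≈ -0.308607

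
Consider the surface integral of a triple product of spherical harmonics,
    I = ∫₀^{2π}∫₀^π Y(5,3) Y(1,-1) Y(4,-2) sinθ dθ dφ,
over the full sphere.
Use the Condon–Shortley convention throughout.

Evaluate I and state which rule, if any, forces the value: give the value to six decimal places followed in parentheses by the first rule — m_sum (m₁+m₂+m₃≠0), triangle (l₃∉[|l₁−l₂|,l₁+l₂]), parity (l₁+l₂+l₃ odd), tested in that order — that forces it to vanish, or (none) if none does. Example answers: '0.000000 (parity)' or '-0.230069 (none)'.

Checks pass: Σm=0; 10 even; l₃=4∈[4,6].
(2·5+1)(2·1+1)(2·4+1) = 297
Δ: 2! 8! 0! / 11! → 1/495
sum: t=1:−1/576 = -1/576
3j²(5 1 4; 0 0 0) = Δ·Π!·Σ² = 5/99  (sign -1)
sum: t=0:+1/2880 = 1/2880
3j²(5 1 4; 3 -1 -2) = Δ·Π!·Σ² = 28/495  (sign +1)
combine: 4πI² = 297·5/99·28/495 = 28/33
take √, sign -1: I = -0.25984664
No selection rule forces the value: the integral is nonzero (none).

-0.259847 (none)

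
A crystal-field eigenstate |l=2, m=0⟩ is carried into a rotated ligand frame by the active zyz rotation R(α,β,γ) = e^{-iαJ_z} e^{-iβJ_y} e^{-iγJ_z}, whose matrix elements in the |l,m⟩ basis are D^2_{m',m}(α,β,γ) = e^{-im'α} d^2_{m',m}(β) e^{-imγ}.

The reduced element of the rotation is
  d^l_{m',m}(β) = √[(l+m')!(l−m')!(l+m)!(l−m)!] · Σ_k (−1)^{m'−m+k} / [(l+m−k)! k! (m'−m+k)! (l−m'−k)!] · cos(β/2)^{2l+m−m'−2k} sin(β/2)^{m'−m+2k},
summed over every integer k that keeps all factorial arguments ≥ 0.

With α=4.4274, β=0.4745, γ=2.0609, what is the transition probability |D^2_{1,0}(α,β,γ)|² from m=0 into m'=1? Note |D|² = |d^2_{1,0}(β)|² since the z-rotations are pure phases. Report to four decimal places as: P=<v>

P=0.2478

D^2_{1,0}(4.4274,0.4745,2.0609) = e^{-i·1·4.4274}·d^2_{1,0}(0.4745)·e^{-i·0·2.0609}. Compute d first:
c=cos(0.474500/2)=0.971988, s=sin(0.474500/2)=0.235031; N=√[6·1·2·2]=4.898979
k∈{0,1} keeps every argument non-negative
  k=0: (−1)^1·4.8990/(2)·0.9720^3·0.2350^1 = -0.528668
  k=1: (−1)^2·4.8990/(2)·0.9720^1·0.2350^3 = +0.030911
d^2_{1,0}(0.4745) = -0.528668 +0.030911 = -0.497757
|D^2_{1,0}|² = |d^2_{1,0}(β)|² = (-0.497757)² = 0.247762 (the z-rotation phases have unit modulus)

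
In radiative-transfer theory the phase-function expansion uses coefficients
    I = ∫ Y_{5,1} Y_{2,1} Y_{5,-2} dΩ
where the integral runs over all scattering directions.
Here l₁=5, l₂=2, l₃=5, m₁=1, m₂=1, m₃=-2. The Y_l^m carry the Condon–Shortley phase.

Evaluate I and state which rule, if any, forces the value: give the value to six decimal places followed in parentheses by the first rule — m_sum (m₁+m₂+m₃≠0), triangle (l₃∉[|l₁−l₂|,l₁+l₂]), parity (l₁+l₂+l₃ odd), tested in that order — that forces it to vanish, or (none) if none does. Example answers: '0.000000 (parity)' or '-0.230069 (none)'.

Rules hold: Σm=0, L=12 even, 3≤5≤7.
N = 11·5·11 = 605
Δ = 2!·8!·2!/13! = 1/38610
Racah Σ t=0..2: t=0:+1/2880 t=1:−1/576 t=2:+1/2880 = -1/960
⇒ 3j(5 2 5; 0 0 0)² = 10/429, sgn +1
Racah Σ t=1..2: t=1:−1/1440 t=2:+1/2880 = -1/2880
⇒ 3j(5 2 5; 1 1 -2)² = 7/715, sgn +1
4πI² = N·(3j₀)²·(3jₘ)² = 70/507
I = +1·√(0.138067/4π) = 0.10481902
No selection rule forces the value: the integral is nonzero (none).

0.104819 (none)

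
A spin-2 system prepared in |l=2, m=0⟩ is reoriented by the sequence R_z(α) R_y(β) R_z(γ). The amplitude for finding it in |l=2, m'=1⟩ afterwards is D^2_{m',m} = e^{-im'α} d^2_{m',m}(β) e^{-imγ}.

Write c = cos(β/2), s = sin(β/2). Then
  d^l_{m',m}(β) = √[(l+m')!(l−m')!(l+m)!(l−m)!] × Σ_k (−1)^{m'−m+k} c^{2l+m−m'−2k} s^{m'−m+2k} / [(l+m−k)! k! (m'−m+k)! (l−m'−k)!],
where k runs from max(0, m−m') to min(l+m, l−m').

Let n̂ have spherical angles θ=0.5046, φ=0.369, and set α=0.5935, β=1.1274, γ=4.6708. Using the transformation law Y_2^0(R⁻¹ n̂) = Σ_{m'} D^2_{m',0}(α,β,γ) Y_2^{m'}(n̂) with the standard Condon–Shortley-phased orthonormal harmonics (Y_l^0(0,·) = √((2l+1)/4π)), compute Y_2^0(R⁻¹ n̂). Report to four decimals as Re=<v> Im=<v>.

Need the full column D^2_{m',0} for m'=−2..2 at α=0.5935, β=1.1274, γ=4.6708.
cos(β/2)=0.845284, sin(β/2)=0.534317
d^2_{-2,0}: single k=2 term ⇒ +0.499666;  D = +0.187096+0.463315i
d^2_{-1,0}: k∈[1..2] ⇒ +0.790465 -0.315847 = +0.474619;  D = +0.393453+0.265438i
d^2_{0,0}: k∈[0..2] ⇒ +0.510517 -0.815951 +0.081507 = -0.223926;  D = -0.223926+0.000000i
d^2_{1,0}: k∈[0..1] ⇒ -0.790465 +0.315847 = -0.474619;  D = -0.393453+0.265438i
d^2_{2,0}: single k=0 term ⇒ +0.499666;  D = +0.187096-0.463315i
Y_2^{m'}(θ=0.5046,φ=0.369) and Σ D·Y over m':
  (+0.1871+0.4633i)·(+0.0668-0.0607i)  (+0.3935+0.2654i)·(+0.3049-0.1179i)  (-0.2239+0.0000i)·(+0.4096+0.0000i)  (-0.3935+0.2654i)·(-0.3049-0.1179i)  (+0.1871-0.4633i)·(+0.0668+0.0607i)
Y_2^0(R⁻¹ n̂) = +0.292114+0.000000i

Re=0.2921 Im=0.0000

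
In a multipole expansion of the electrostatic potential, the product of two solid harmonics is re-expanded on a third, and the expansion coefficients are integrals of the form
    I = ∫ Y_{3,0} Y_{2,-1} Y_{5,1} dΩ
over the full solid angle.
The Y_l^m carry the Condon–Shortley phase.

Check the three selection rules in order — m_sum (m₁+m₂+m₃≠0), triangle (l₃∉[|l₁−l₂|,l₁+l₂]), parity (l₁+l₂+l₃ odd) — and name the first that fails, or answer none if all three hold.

none

Σmᵢ = 0  ✓
l₃∈[|l₁−l₂|,l₁+l₂]=[1,5], have l₃=5  ✓
Σlᵢ = 10 ⇒ even  ✓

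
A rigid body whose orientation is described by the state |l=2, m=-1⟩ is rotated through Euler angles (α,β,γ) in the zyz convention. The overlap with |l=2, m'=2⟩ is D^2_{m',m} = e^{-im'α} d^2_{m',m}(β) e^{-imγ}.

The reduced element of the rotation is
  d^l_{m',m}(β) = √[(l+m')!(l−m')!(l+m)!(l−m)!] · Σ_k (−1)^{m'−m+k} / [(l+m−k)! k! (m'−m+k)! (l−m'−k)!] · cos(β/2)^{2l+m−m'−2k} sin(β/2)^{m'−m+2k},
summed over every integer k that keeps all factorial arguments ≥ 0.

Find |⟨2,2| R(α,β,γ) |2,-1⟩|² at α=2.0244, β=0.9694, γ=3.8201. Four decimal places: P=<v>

P=0.0320

Split into d^2_{2,-1}(β=0.9694) × two z-phases.
c=cos(0.969400/2)=0.884815, s=sin(0.969400/2)=0.465943; N=√[24·1·1·6]=12.000000
Admissible k: 0..0 (factorial args all ≥0)
  k=0: (−1)^3·12.0000/(6)·0.8848^1·0.4659^3 = -0.179011
d^2_{2,-1}(0.9694) = -0.179011
|D^2_{2,-1}|² = |d^2_{2,-1}(β)|² = (-0.179011)² = 0.032045 (the z-rotation phases have unit modulus)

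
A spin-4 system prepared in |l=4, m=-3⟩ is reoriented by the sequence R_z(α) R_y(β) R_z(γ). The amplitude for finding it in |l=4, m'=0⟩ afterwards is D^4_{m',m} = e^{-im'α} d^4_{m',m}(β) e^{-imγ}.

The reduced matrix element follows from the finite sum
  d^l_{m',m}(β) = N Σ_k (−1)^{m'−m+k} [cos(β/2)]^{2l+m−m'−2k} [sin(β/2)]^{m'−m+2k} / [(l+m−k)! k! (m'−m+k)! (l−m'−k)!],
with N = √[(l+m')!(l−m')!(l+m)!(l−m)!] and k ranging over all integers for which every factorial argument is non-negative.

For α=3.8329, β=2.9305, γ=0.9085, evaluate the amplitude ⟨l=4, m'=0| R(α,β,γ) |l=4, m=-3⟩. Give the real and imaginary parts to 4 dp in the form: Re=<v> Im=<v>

Re=-0.0122 Im=0.0054

Split into d^4_{0,-3}(β=2.9305) × two z-phases.
Half-angle: c=0.105350, s=0.994435. N=√(24·24·1·5040)=1703.830978
k∈{0,1} keeps every argument non-negative
  k=0: (−1)^3·1703.8310/(144)·0.1054^5·0.9944^3 = -0.000151
  k=1: (−1)^4·1703.8310/(144)·0.1054^3·0.9944^5 = +0.013454
d^4_{0,-3}(2.9305) = -0.000151 +0.013454 = +0.013303
Phases: e^{-i·(0)·3.8329}=+1.000000+0.000000i, e^{-i·(-3)·0.9085}=-0.914675+0.404190i ⇒ D=-0.012168+0.005377i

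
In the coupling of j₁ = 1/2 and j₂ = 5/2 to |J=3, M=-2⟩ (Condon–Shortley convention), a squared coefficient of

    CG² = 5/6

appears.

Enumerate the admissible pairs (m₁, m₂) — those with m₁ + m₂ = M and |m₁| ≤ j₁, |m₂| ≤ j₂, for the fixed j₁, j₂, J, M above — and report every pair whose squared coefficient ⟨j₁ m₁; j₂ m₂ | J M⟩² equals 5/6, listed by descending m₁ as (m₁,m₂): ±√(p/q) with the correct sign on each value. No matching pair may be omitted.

Admissible pairs with m₁+m₂ = M = -2: (-1/2,-3/2), (1/2,-5/2)
  (m₁,m₂)=(1/2,-5/2): CG² = 1/6, CG = +√(1/6)
  (m₁,m₂)=(-1/2,-3/2): CG² = 5/6, CG = +√(5/6)   ← matches the target
Pairs with CG² = 5/6: (-1/2,-3/2): +√(5/6)

(-1/2,-3/2): +√(5/6)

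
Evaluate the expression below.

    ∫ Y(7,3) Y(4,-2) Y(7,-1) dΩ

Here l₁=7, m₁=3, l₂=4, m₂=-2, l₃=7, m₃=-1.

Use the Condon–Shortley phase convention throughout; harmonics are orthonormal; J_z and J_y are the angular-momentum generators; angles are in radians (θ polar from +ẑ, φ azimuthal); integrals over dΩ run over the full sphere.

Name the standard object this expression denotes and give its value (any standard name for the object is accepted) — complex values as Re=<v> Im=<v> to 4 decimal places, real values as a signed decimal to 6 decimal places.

This is a Gaunt coefficient — the integral of a triple product of spherical harmonics over the sphere.
Rules hold: Σm=0, L=18 even, 3≤7≤11.
N = 15·9·15 = 2025
Δ = 4!·10!·4!/19! = 1/58198140
Racah Σ t=0..4: t=0:+1/17418240 t=1:−1/622080 t=2:+1/230400 t=3:−1/622080 t=4:+1/17418240 = 1/806400
⇒ 3j(7 4 7; 0 0 0)² = 2268/230945, sgn -1
Racah Σ t=0..2: t=0:+1/1658880 t=1:−1/1088640 t=2:+1/7741440 = -13/69672960
⇒ 3j(7 4 7; 3 -2 -1)² = 325/149226, sgn -1
4πI² = N·(3j₀)²·(3jₘ)² = 546750/12623809
I = +1·√(0.043311/4π) = 0.05870759

Gaunt coefficient, +0.058708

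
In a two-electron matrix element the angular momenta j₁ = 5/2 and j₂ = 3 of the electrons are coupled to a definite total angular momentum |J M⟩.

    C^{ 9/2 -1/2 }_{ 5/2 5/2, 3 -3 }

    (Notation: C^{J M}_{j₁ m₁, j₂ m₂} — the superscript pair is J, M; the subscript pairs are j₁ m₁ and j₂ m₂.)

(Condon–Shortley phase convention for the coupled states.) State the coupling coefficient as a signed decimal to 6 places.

√[10·1!4!5!/11! · 5!0!0!6!4!5!] = √(13824000/77)
  +(−1)^0/∏(0,1,0,0,4,5)! = 1/2880  (running 1/2880)
⟨..|..⟩ = √(13824000/77)·(1/2880) = +0.147122

+√(5/231) = +0.147122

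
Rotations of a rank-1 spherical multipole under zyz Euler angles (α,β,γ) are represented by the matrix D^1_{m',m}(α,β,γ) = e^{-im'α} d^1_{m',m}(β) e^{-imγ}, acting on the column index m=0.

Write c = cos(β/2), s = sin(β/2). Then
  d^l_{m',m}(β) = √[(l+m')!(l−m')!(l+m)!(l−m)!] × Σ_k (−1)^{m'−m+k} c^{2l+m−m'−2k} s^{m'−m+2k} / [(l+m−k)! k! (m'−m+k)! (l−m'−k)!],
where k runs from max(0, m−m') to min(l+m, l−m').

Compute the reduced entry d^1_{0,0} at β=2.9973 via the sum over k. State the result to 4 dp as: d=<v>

d^1_{0,0}(β=2.9973) via the finite sum:
Half-angle: c=0.072084, s=0.997399. N=√(1·1·1·1)=1.000000
k: max(0,(0)−(0))=0 … min(1+(0),1−(0))=1
  k=0: (−1)^0·1.0000/(1)·0.0721^2·0.9974^0 = +0.005196
  k=1: (−1)^1·1.0000/(1)·0.0721^0·0.9974^2 = -0.994804
d^1_{0,0}(2.9973) = +0.005196 -0.994804 = -0.989608

d=-0.9896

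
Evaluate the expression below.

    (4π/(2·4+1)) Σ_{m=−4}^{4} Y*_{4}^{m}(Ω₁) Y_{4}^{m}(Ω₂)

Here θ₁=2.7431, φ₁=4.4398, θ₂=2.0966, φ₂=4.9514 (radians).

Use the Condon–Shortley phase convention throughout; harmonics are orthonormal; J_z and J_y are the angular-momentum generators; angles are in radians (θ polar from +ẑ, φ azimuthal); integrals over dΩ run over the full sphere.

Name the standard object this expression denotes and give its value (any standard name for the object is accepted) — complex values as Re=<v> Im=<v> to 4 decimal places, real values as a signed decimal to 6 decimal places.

Legendre polynomial (addition theorem), -0.340609

This sum is the spherical-harmonic addition theorem: it equals the Legendre polynomial P_l(cos γ) of the angle γ between the two directions.
Addition theorem: P_4(cos γ) = (4π/9) Σ_m Y*_{lm}(Ω₁) Y_{lm}(Ω₂), m = −4…4:
  m=-4: (+0.004637-0.008897i) × (+0.142838-0.202315i) = -0.001138-0.002209i  (running Σ = -0.001138-0.002209i)
  m=-3: (-0.049175-0.046091i) × (+0.267122+0.306391i) = +0.000986-0.027379i  (running Σ = -0.000152-0.029587i)
  m=-2: (-0.213008+0.129187i) × (-0.169625+0.087882i) = +0.024778-0.040633i  (running Σ = +0.024626-0.070221i)
  m=-1: (+0.134191+0.480031i) × (+0.060125+0.246747i) = -0.110378+0.061973i  (running Σ = -0.085752-0.008248i)
  m=0: (+0.293109-0.000000i) × (-0.247144+0.000000i) = -0.072440+0.000000i  (running Σ = -0.158192-0.008248i)
  m=1: (-0.134191+0.480031i) × (-0.060125+0.246747i) = -0.110378-0.061973i  (running Σ = -0.268570-0.070221i)
  m=2: (-0.213008-0.129187i) × (-0.169625-0.087882i) = +0.024778+0.040633i  (running Σ = -0.243792-0.029587i)
  m=3: (+0.049175-0.046091i) × (-0.267122+0.306391i) = +0.000986+0.027379i  (running Σ = -0.242806-0.002209i)
  m=4: (+0.004637+0.008897i) × (+0.142838+0.202315i) = -0.001138+0.002209i  (running Σ = -0.243943+0.000000i)
Accumulated sum -0.243943+0.000000i; after 4π/(2l+1) scaling, -0.340609+0.000000i ⇒ P_4 = -0.340609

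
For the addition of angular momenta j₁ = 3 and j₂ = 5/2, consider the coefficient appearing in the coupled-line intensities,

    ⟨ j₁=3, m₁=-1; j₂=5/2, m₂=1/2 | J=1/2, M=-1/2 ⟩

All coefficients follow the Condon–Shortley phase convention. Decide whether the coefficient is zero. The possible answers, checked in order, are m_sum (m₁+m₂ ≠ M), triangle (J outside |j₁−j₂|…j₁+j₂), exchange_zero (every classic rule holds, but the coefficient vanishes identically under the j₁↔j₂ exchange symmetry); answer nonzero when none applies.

nonzero

m-sum: m₁+m₂ = -1+1/2 = -1/2, M = -1/2  ✓
triangle: |j₁−j₂| = 1/2 ≤ J = 1/2 ≤ j₁+j₂ = 11/2  ✓
exchange: j₁≠j₂ or m₁≠m₂ — the exchange symmetry imposes no constraint here
value check: CG = −√(4/21) = -0.436436 ≠ 0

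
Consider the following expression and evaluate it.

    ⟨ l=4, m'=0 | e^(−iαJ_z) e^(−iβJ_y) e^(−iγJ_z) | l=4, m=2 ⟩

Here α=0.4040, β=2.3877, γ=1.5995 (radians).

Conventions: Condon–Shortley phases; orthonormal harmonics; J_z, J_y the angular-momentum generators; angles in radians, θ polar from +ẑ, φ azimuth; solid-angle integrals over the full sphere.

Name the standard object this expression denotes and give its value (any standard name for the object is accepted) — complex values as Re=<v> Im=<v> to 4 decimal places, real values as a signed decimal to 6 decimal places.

Wigner D-matrix element, Re=-0.5030 Im=0.0289

This is a Wigner D-matrix element — the rotation-matrix element ⟨l m'| R(α,β,γ) |l m⟩ in the angular-momentum basis.
Split into d^4_{0,2}(β=2.3877) × two z-phases.
With c≡cos(β/2)=0.368083 and s≡sin(β/2)=0.929793, N=[24·24·720·2]^{1/2}=910.735966
Admissible k: 2..4 (factorial args all ≥0)
  k=2: (−1)^0·910.7360/(96)·0.3681^6·0.9298^2 = +0.020397
  k=3: (−1)^1·910.7360/(36)·0.3681^4·0.9298^4 = -0.347070
  k=4: (−1)^2·910.7360/(96)·0.3681^2·0.9298^6 = +0.830482
d^4_{0,2}(2.3877) = +0.020397 -0.347070 +0.830482 = +0.503808
Phases: e^{-i·(0)·0.4040}=+1.000000+0.000000i, e^{-i·(2)·1.5995}=-0.998353+0.057376i ⇒ D=-0.502978+0.028906i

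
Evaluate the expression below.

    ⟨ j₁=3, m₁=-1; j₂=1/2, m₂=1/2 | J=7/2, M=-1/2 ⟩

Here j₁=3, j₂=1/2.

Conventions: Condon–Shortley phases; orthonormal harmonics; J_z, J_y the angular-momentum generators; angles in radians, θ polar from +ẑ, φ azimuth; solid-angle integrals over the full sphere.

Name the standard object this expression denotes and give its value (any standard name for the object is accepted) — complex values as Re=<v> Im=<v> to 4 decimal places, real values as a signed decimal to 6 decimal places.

Clebsch–Gordan coefficient, +√(3/7) ≈ +0.654654

This is a Clebsch–Gordan (vector-coupling) coefficient.
j₁+j₂−J=0  J+j₁−j₂=6  J−j₁+j₂=1  j₁+j₂+J+1=8
(j₁±m₁, j₂±m₂, J±M) = (2,4,1,0,3,4)
P² = 6912/7
sum k=0..0:
  [0] +1/48 = 1/48
S = 1/48
C² = P²·S² = 3/7 ; C = +0.654654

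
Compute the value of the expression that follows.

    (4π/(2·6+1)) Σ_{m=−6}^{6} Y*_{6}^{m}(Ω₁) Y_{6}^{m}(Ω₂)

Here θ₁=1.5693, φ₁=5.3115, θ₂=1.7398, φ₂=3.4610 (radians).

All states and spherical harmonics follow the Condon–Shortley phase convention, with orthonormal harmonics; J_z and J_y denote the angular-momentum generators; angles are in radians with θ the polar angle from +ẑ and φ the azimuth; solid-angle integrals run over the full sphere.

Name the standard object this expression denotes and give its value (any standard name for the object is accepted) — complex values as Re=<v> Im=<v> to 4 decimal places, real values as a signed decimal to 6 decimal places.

This sum is the spherical-harmonic addition theorem: it equals the Legendre polynomial P_l(cos γ) of the angle γ between the two directions.
Summing Y*_{l m}(θ₁,φ₁)·Y_{l m}(θ₂,φ₂) over m ∈ [−6, 6]; prefactor 4π/(2·6+1) = 0.966644:
  m=-6: (0.434341, 0.211459) × (-0.150170, -0.417017) = (0.022957, -0.212883)  (running Σ = (0.022957, -0.212883))
  m=-5: (0.000364, 0.002477) × (-0.006874, -0.261897) = (0.000646, -0.000112)  (running Σ = (0.023604, -0.212995))
  m=-4: (0.262222, -0.241920) × (-0.067056, 0.222140) = (0.036156, 0.074472)  (running Σ = (0.059760, -0.138523))
  m=-3: (0.002849, 0.000657) × (-0.162248, 0.230873) = (-0.000614, 0.000551)  (running Σ = (0.059146, -0.137971))
  m=-2: (-0.118553, -0.303337) × (0.131398, -0.097590) = (-0.045180, -0.028288)  (running Σ = (0.013966, -0.166260))
  m=-1: (0.001738, -0.002545) × (0.270932, -0.089606) = (0.000243, -0.000845)  (running Σ = (0.014209, -0.167105))
  m=0: (-0.317831, -0.000000) × (-0.144703, 0.000000) = (0.045991, 0.000000)  (running Σ = (0.060200, -0.167105))
  m=1: (-0.001738, -0.002545) × (-0.270932, -0.089606) = (0.000243, 0.000845)  (running Σ = (0.060443, -0.166260))
  m=2: (-0.118553, 0.303337) × (0.131398, 0.097590) = (-0.045180, 0.028288)  (running Σ = (0.015263, -0.137971))
  m=3: (-0.002849, 0.000657) × (0.162248, 0.230873) = (-0.000614, -0.000551)  (running Σ = (0.014649, -0.138523))
  m=4: (0.262222, 0.241920) × (-0.067056, -0.222140) = (0.036156, -0.074472)  (running Σ = (0.050805, -0.212995))
  m=5: (-0.000364, 0.002477) × (0.006874, -0.261897) = (0.000646, 0.000112)  (running Σ = (0.051451, -0.212883))
  m=6: (0.434341, -0.211459) × (-0.150170, 0.417017) = (0.022957, 0.212883)  (running Σ = (0.074409, 0.000000))
Accumulated sum (0.074409, 0.000000); after 4π/(2l+1) scaling, (0.071927, 0.000000) ⇒ P_6 = 0.071927

Legendre polynomial (addition theorem), +0.071927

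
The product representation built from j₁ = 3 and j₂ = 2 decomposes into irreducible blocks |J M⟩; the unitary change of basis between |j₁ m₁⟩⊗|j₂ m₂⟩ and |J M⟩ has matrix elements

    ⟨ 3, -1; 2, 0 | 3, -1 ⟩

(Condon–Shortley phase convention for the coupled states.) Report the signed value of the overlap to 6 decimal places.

−√(3/20) = -0.387298

√[7·2!4!2!/9! · 2!4!2!2!2!4!] = √(256/15)
  +(−1)^0/∏(0,2,4,2,0,0)! = 1/96  (running 1/96)
  +(−1)^1/∏(1,1,3,1,1,1)! = -1/6  (running -5/32)
  +(−1)^2/∏(2,0,2,0,2,2)! = 1/16  (running -3/32)
⟨..|..⟩ = √(256/15)·(-3/32) = -0.387298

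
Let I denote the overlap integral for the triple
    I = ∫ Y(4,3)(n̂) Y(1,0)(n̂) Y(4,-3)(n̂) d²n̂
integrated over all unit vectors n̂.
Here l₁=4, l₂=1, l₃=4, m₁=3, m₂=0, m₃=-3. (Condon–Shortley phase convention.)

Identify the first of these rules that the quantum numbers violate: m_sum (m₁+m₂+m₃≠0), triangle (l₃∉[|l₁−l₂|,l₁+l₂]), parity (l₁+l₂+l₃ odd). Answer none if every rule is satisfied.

m₁+m₂+m₃ = 3 + 0 − 3 = 0  ✓
triangle: |4−1|=3 ≤ l₃=4 ≤ 4+1=5  ✓
parity: l₁+l₂+l₃ = 9 is odd  ✗

parity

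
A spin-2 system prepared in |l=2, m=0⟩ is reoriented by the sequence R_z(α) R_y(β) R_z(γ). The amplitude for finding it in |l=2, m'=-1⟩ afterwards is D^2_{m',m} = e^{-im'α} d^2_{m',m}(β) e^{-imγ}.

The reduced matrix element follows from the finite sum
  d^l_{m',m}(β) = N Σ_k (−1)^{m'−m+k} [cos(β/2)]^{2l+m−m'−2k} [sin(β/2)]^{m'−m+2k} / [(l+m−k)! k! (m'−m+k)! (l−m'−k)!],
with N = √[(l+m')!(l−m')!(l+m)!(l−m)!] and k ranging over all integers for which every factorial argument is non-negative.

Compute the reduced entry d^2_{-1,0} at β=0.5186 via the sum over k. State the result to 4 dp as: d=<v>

d=0.5272

d^2_{-1,0}(β=0.5186) via the finite sum:
With c≡cos(β/2)=0.966570 and s≡sin(β/2)=0.256404, N=[1·6·2·2]^{1/2}=4.898979
Admissible k: 1..2 (factorial args all ≥0)
  k=1: (−1)^0·4.8990/(2)·0.9666^3·0.2564^1 = +0.567153
  k=2: (−1)^1·4.8990/(2)·0.9666^1·0.2564^3 = -0.039910
d^2_{-1,0}(0.5186) = +0.567153 -0.039910 = +0.527243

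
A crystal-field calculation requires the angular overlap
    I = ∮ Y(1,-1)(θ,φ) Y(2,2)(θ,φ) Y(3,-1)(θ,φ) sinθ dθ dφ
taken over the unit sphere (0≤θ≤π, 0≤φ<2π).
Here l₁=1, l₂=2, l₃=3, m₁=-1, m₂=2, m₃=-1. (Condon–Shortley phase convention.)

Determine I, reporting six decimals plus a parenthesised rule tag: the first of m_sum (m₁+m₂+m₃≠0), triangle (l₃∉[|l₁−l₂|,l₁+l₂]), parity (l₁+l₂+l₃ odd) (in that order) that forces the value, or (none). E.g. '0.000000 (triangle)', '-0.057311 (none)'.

Rules hold: Σm=0, L=6 even, 1≤3≤3.
N = 3·5·7 = 105
Δ = 0!·2!·4!/7! = 1/105
Racah Σ t=0..0: t=0:+1/4 = 1/4
⇒ 3j(1 2 3; 0 0 0)² = 3/35, sgn -1
Racah Σ t=0..0: t=0:+1/48 = 1/48
⇒ 3j(1 2 3; -1 2 -1)² = 1/105, sgn +1
4πI² = N·(3j₀)²·(3jₘ)² = 3/35
I = -1·√(0.0857143/4π) = -0.08258890
No selection rule forces the value: the integral is nonzero (none).

-0.082589 (none)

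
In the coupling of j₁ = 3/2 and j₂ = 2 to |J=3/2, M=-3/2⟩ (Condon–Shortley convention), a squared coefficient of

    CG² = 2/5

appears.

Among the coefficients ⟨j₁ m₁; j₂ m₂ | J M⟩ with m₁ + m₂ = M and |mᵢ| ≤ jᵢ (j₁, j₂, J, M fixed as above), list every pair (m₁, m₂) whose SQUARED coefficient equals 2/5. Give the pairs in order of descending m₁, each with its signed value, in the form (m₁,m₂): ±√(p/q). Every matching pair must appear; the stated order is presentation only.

(1/2,-2): +√(2/5); (-1/2,-1): −√(2/5)

Admissible pairs with m₁+m₂ = M = -3/2: (-3/2,0), (-1/2,-1), (1/2,-2)
  (m₁,m₂)=(1/2,-2): CG² = 2/5, CG = +√(2/5)   ← matches the target
  (m₁,m₂)=(-1/2,-1): CG² = 2/5, CG = −√(2/5)   ← matches the target
  (m₁,m₂)=(-3/2,0): CG² = 1/5, CG = +√(1/5)
Pairs with CG² = 2/5: (1/2,-2): +√(2/5); (-1/2,-1): −√(2/5)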